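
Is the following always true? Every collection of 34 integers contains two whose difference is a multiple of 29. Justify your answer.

Each integer lies in one of the 29 residue classes modulo 29.
With 34 integers and only 29 classes, the pigeonhole principle forces two of them, say a and b, into the same class.
Equal remainders mean a − b ≡ 0 (mod 29), so 29 divides their difference.

Yes, this is always true.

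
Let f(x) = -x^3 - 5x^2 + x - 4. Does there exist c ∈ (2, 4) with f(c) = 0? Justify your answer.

f has no root in that interval.

f(2) = -30 and f(4) = -144, both negative, so a sign-change argument is unavailable; we show f keeps this sign on the whole interval.
Shift to the endpoint 2: with x = 2 + u (0 < u < 2), one computes f(2 + u) = -u^3 - 11u^2 - 31u - 30.
All 4 nonzero coefficients of this polynomial in u are negative; hence for u > 0 the value is a sum of negative terms (the constant -30 among them).
So f is strictly negative on (2, 4); no root exists in the interval.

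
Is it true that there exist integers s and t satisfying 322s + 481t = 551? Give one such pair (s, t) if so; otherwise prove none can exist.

s = 293, t = -195

Since gcd(322, 481) = 1, every integer is an integer combination of 322 and 481.
Run the Euclidean algorithm on 481 and 322: 481 = 1·322 + 159, 322 = 2·159 + 4, 159 = 39·4 + 3, 4 = 1·3 + 1, 3 = 3·1 + 0.
Working back up the chain: 1 = 4 − 1·3 = 4 − (159 − 39·4) = −159 + 40·4 = −159 + 40·(322 − 2·159) = 40·322 − 81·159 = 40·322 − 81·(481 − 1·322) = −81·481 + 121·322. So 322·121 + 481·(-81) = 1.
Multiplying through by 551: s = 121·551 = 66671, t = (-81)·551 = -44631 is a solution.
The general solution is s = 66671 + 481k, t = -44631 − 322k; taking k = -138 gives the smaller pair s = 293, t = -195.
Indeed 322·293 + 481·(-195) = 94346 − 93795 = 551.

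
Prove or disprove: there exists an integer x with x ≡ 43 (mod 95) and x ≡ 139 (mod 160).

No, no such integer exists.

Reduce both congruences modulo 5, which divides 95 and 160: they say x ≡ 43 (mod 5) and x ≡ 139 (mod 5).
But 43 mod 5 = 3 while 139 mod 5 = 4, a contradiction.
Hence the system has no solution.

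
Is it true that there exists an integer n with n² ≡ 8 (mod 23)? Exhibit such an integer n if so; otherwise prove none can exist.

n = 10 works: 10² = 100, and 100 − 8 = 92 = 4·23.

n = 10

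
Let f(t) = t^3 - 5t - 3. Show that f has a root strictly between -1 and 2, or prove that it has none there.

Yes, f has a root in the interval.

f(-1) = 1 and f(2) = -5, which have opposite signs.
f is continuous everywhere (it is a polynomial), in particular on [-1, 2].
By the Intermediate Value Theorem f must vanish at some point of (-1, 2).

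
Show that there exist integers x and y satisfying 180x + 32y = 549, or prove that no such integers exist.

No, no such integers exist.

Any value of 180x + 32y is a multiple of gcd(180, 32) = 4.
But 549 = 4·137 + 1, so 4 ∤ 549.
So the equation is unsolvable over ℤ.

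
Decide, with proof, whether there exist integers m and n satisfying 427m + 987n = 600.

No such integers exist.

Both 427 and 987 are divisible by gcd(427, 987) = 7, hence so is any combination 427m + 987n.
But 600 is not a multiple of 7 (it leaves remainder 5).
Hence no integers m, n satisfy the equation.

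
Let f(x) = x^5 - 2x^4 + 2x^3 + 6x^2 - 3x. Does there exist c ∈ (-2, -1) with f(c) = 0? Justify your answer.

f(-2) = -50 and f(-1) = 4, which have opposite signs.
Since f is a polynomial it is continuous on [-2, -1].
By the Intermediate Value Theorem, f takes the value 0 somewhere in the open interval.

Such a root exists.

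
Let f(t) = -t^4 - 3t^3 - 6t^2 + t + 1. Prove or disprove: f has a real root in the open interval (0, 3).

f(0) = 1 and f(3) = -212, which have opposite signs.
As a polynomial, f is continuous on every closed interval.
By the Intermediate Value Theorem, f takes the value 0 somewhere in the open interval.

Such a root exists.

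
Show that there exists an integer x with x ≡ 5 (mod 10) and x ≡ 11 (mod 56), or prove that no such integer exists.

x = 235

The moduli are not coprime: gcd(10, 56) = 2. Compatibility requires 2 ∣ (11 − 5) = 6, which holds, so solutions exist.
Put x = 5 + 10t, so we need 10t ≡ 6 (mod 56), equivalently (divide by 2) 5t ≡ 3 (mod 28).
Since 5·17 = 85 = 3·28 + 1, the inverse of 5 mod 28 is 17.
Multiplying by 17: t ≡ 17·3 = 51 ≡ 23 (mod 28).
Then x = 5 + 10·23 = 235.
Check: 235 mod 10 = 5, 235 mod 56 = 11. ✓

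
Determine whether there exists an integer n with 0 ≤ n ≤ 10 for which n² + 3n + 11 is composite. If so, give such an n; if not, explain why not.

At n = 5: 5² + 3·5 + 11 = 51 = 3·17, which is composite.

n = 5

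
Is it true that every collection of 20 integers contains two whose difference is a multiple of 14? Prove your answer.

Yes, this is always true.

There are exactly 14 possible remainders on division by 14.
Since 20 > 14, two of the 20 integers must share a residue class by the pigeonhole principle; call them a and b.
Their difference a − b is then a multiple of 14.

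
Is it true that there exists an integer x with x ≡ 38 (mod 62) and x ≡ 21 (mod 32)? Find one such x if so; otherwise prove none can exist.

There is no such integer.

gcd(62, 32) = 2. If x ≡ 38 (mod 62) and x ≡ 21 (mod 32), then x ≡ 38 (mod 2) and x ≡ 21 (mod 2).
However 38 ≡ 0 and 21 ≡ 1 (mod 2), and 0 ≠ 1.
Therefore no such x exists.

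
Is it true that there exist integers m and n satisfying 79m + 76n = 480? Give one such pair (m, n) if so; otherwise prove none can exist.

m = 8, n = -2

79 and 76 are coprime, so 79m + 76n ranges over all of ℤ.
Dividing repeatedly: 79 = 1·76 + 3, 76 = 25·3 + 1, 3 = 3·1 + 0.
Unwinding: 1 = 76 − 25·3 = 76 − 25·(79 − 1·76) = −25·79 + 26·76, i.e. 79·(-25) + 76·26 = 1.
Scaling by 480 gives the particular solution (m, n) = (-12000, 12480).
Shifting by a multiple of (76, −79) keeps it a solution: m = -12000 + 158·76 = 8, n = 12480 − 158·79 = -2.
Indeed 79·8 + 76·(-2) = 632 − 152 = 480.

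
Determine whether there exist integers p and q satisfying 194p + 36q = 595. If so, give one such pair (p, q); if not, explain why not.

No, no such integers exist.

Both 194 and 36 are divisible by gcd(194, 36) = 2, hence so is any combination 194p + 36q.
But 595 = 2·297 + 1, so 2 ∤ 595.
Hence no integers p, q satisfy the equation.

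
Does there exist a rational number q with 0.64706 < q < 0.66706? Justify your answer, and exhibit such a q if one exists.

q = 2/3

Multiplying by 3: 3·0.64706 = 1.94118 and 3·0.66706 = 2.00118, so the integer 2 lies strictly between them.
Hence 2/3 is a rational number with 0.64706 < 2/3 < 0.66706.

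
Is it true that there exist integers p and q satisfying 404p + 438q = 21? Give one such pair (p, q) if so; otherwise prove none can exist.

There are no such integers.

gcd(404, 438) = 2, so every integer of the form 404p + 438q is a multiple of 2.
However 21 leaves remainder 1 on division by 2.
So the equation is unsolvable over ℤ.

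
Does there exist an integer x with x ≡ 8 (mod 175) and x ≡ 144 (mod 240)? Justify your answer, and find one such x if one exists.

Both moduli are multiples of 5 = gcd(175, 240), so any solution would satisfy x ≡ 8 and x ≡ 144 modulo 5 simultaneously.
However 8 ≡ 3 and 144 ≡ 4 (mod 5), and 3 ≠ 4.
Therefore no such x exists.

No such integer exists.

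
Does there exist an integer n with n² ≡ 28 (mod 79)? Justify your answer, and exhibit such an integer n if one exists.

79 is prime, so by Euler's criterion 28 is a square mod 79 iff 28^((79−1)/2) = 28^39 ≡ 1 (mod 79).
Repeated squaring mod 79: 28^2 = 784 ≡ 73; 28^4 ≡ 73² = 5329 ≡ 36; 28^8 ≡ 36² = 1296 ≡ 32; 28^16 ≡ 32² = 1024 ≡ 76; 28^32 ≡ 76² = 5776 ≡ 9.
Since 39 = 32 + 4 + 2 + 1, 28^39 ≡ 9 · 36 · 73 · 28; multiplying out mod 79: 9·36 = 324 ≡ 8, then 8·73 = 584 ≡ 31, then 31·28 = 868 ≡ 78. Thus 28^39 ≡ 78 ≡ −1 (mod 79).
By Euler's criterion 28 is a quadratic non-residue mod 79: no n satisfies n² ≡ 28 (mod 79).

No, no such integer exists.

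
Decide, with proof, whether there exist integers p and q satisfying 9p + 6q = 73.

Any value of 9p + 6q is a multiple of gcd(9, 6) = 3.
But 73 is not a multiple of 3 (it leaves remainder 1).
Therefore 9p + 6q = 73 has no solution in integers.

No such integers exist.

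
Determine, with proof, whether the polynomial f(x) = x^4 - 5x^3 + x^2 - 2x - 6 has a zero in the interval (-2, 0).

f(-2) = 58 and f(0) = -6, which have opposite signs.
Since f is a polynomial it is continuous on [-2, 0].
By the Intermediate Value Theorem f must vanish at some point of (-2, 0).

Such a root exists.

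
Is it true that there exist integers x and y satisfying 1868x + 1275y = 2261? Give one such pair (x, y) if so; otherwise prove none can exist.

Since gcd(1868, 1275) = 1, every integer is an integer combination of 1868 and 1275.
Dividing repeatedly: 1868 = 1·1275 + 593, 1275 = 2·593 + 89, 593 = 6·89 + 59, 89 = 1·59 + 30, 59 = 1·30 + 29, 30 = 1·29 + 1, 29 = 29·1 + 0.
Back-substituting, 1 = 30 − 1·29 = 30 − (59 − 1·30) = −59 + 2·30 = −59 + 2·(89 − 1·59) = 2·89 − 3·59 = 2·89 − 3·(593 − 6·89) = −3·593 + 20·89 = −3·593 + 20·(1275 − 2·593) = 20·1275 − 43·593 = 20·1275 − 43·(1868 − 1·1275) = −43·1868 + 63·1275; that is, 1868·(-43) + 1275·63 = 1.
Scaling by 2261 gives the particular solution (x, y) = (-97223, 142443).
Shifting by a multiple of (1275, −1868) keeps it a solution: x = -97223 + 77·1275 = 952, y = 142443 − 77·1868 = -1393.
Check: 1868·952 + 1275·(-1393) = 1778336 − 1776075 = 2261. ✓

x = 952, y = -1393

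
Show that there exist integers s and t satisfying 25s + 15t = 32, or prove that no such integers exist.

Any value of 25s + 15t is a multiple of gcd(25, 15) = 5.
But 32 = 5·6 + 2, so 5 ∤ 32.
Hence no integers s, t satisfy the equation.

No, no such integers exist.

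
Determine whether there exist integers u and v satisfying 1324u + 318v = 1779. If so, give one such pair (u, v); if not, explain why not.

Any value of 1324u + 318v is a multiple of gcd(1324, 318) = 2.
But 1779 = 2·889 + 1, so 2 ∤ 1779.
Hence no integers u, v satisfy the equation.

There are no such integers.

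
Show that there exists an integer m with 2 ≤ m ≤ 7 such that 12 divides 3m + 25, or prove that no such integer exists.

There is no such integer m in that range.

For m = 2, 3, …, 7 the values of 3m + 25 modulo 12 are 7, 10, 1, 4, 7, 10 respectively.
Since 0 is absent from this list, 12 ∤ 3m + 25 for every m with 2 ≤ m ≤ 7.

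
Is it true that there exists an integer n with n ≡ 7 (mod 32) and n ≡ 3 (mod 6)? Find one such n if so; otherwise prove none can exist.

n = 39

gcd(32, 6) = 2. A simultaneous solution exists iff 7 ≡ 3 (mod 2); here 7 mod 2 = 1 = 3 mod 2, so it does.
Step through n = 7, 7 + 32, 7 + 2·32, …: the values 7, 39 reduce mod 6 to 1, 3. The value 39 hits 3.
Indeed 39 ≡ 7 (mod 32) and 39 ≡ 3 (mod 6).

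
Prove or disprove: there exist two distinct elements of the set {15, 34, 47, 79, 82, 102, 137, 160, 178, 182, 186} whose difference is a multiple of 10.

47 mod 10 = 7 and 137 mod 10 = 7, so 137 − 47 = 90 = 9·10.

Yes: 47 and 137.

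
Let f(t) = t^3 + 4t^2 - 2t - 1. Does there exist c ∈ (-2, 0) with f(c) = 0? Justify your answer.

Such a root exists.

f(-2) = 11 and f(0) = -1, which have opposite signs.
As a polynomial, f is continuous on every closed interval.
So by the Intermediate Value Theorem there is a c strictly between -2 and 0 with f(c) = 0.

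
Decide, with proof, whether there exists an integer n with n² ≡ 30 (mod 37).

n = 20 works: 20² = 400, and 400 − 30 = 370 = 10·37.

n = 20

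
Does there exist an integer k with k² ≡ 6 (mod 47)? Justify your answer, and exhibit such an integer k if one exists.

Take k = 10. Then 10² = 100 = 2·47 + 6, so 10² ≡ 6 (mod 47).

k = 10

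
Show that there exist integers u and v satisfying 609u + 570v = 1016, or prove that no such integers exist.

gcd(609, 570) = 3, so every integer of the form 609u + 570v is a multiple of 3.
But 1016 is not a multiple of 3 (it leaves remainder 2).
So the equation is unsolvable over ℤ.

No such integers exist.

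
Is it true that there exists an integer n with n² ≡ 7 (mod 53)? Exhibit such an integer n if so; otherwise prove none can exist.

n = 22 works: 22² = 484, and 484 − 7 = 477 = 9·53.

n = 22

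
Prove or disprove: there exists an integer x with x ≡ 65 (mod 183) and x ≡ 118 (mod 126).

gcd(183, 126) = 3. If x ≡ 65 (mod 183) and x ≡ 118 (mod 126), then x ≡ 65 (mod 3) and x ≡ 118 (mod 3).
These are incompatible: 65 − 118 = -53 is not divisible by 3.
Therefore no such x exists.

No such integer exists.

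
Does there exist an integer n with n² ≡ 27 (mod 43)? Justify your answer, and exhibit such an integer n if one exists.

No such integer exists.

Apply Euler's criterion with the prime 43: 27 is a quadratic residue iff 27^21 ≡ 1 (mod 43), and a non-residue iff it is ≡ −1.
Repeated squaring mod 43: 27^2 = 729 ≡ 41; 27^4 ≡ 41² = 1681 ≡ 4; 27^8 ≡ 4² = 16 ≡ 16; 27^16 ≡ 16² = 256 ≡ 41.
Since 21 = 16 + 4 + 1, 27^21 ≡ 41 · 4 · 27; multiplying out mod 43: 41·4 = 164 ≡ 35, then 35·27 = 945 ≡ 42. Thus 27^21 ≡ 42 ≡ −1 (mod 43).
The value −1 means 27 is a non-residue modulo 43, so n² ≡ 27 (mod 43) is impossible.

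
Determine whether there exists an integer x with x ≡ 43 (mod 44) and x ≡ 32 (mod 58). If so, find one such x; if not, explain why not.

There is no such integer.

Reduce both congruences modulo 2, which divides 44 and 58: they say x ≡ 43 (mod 2) and x ≡ 32 (mod 2).
But 43 mod 2 = 1 while 32 mod 2 = 0, a contradiction.
So no integer satisfies both congruences.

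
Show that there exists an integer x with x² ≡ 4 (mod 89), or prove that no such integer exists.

x = 87

x = 87 works: 87² = 7569, and 7569 − 4 = 7565 = 85·89.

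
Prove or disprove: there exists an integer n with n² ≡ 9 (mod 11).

n = 8 works: 8² = 64, and 64 − 9 = 55 = 5·11.

n = 8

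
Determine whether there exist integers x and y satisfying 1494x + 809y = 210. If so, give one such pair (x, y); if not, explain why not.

Since gcd(1494, 809) = 1, every integer is an integer combination of 1494 and 809.
Run the Euclidean algorithm on 1494 and 809: 1494 = 1·809 + 685, 809 = 1·685 + 124, 685 = 5·124 + 65, 124 = 1·65 + 59, 65 = 1·59 + 6, 59 = 9·6 + 5, 6 = 1·5 + 1, 5 = 5·1 + 0.
Working back up the chain: 1 = 6 − 1·5 = 6 − (59 − 9·6) = −59 + 10·6 = −59 + 10·(65 − 1·59) = 10·65 − 11·59 = 10·65 − 11·(124 − 1·65) = −11·124 + 21·65 = −11·124 + 21·(685 − 5·124) = 21·685 − 116·124 = 21·685 − 116·(809 − 1·685) = −116·809 + 137·685 = −116·809 + 137·(1494 − 1·809) = 137·1494 − 253·809. So 1494·137 + 809·(-253) = 1.
Times 210: 1494·28770 + 809·(-53130) = 210, so (28770, -53130) solves it.
Shifting by a multiple of (809, −1494) keeps it a solution: x = 28770 − 35·809 = 455, y = -53130 + 35·1494 = -840.
Indeed 1494·455 + 809·(-840) = 679770 − 679560 = 210.

x = 455, y = -840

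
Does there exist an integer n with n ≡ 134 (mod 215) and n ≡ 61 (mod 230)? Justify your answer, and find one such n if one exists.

Reduce both congruences modulo 5, which divides 215 and 230: they say n ≡ 134 (mod 5) and n ≡ 61 (mod 5).
These are incompatible: 134 − 61 = 73 is not divisible by 5.
Hence the system has no solution.

There is no such integer.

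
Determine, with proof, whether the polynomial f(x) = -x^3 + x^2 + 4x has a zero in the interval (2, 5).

f(2) = 4 and f(5) = -80, which have opposite signs.
As a polynomial, f is continuous on every closed interval.
By the Intermediate Value Theorem f must vanish at some point of (2, 5).

Yes, f has a root in the interval.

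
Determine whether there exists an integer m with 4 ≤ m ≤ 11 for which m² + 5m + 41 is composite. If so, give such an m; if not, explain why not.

m = 5

At m = 5: 5² + 5·5 + 41 = 91 = 7·13, which is composite.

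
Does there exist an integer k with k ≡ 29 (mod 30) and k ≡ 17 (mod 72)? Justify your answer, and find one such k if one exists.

gcd(30, 72) = 6. A simultaneous solution exists iff 29 ≡ 17 (mod 6); here 29 mod 6 = 5 = 17 mod 6, so it does.
Step through k = 29, 29 + 30, 29 + 2·30, …: the values 29, 59, 89 reduce mod 72 to 29, 59, 17. The value 89 hits 17.
Check: 89 mod 30 = 29, 89 mod 72 = 17. ✓

k = 89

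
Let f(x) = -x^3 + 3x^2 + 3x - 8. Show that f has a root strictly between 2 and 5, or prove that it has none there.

Such a root exists.

f(2) = 2 and f(5) = -43, which have opposite signs.
As a polynomial, f is continuous on every closed interval.
By the Intermediate Value Theorem, f takes the value 0 somewhere in the open interval.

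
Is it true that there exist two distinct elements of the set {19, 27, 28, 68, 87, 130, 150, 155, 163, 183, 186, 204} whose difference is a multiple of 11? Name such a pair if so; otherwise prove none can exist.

Yes: 28 and 204.

28 mod 11 = 6 and 204 mod 11 = 6, so 204 − 28 = 176 = 16·11.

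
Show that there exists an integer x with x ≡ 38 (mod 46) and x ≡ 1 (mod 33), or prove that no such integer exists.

The moduli 46 and 33 are coprime, so by the Chinese Remainder Theorem a unique solution modulo 1518 exists.
Write x = 38 + 46t and require 38 + 46t ≡ 1 (mod 33), i.e. 46t ≡ 29 (mod 33).
46 ≡ 13 (mod 33), so this reads 13t ≡ 29 (mod 33). Since 13·28 = 364 = 11·33 + 1, the inverse of 13 mod 33 is 28.
Therefore t ≡ 28·29 = 812 ≡ 20 (mod 33).
With t = 20: x = 38 + 46·20 = 958.
Check: 958 mod 46 = 38, 958 mod 33 = 1. ✓

x = 958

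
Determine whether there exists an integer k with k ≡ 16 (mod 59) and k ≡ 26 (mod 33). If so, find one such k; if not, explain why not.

The moduli 59 and 33 are coprime, so by the Chinese Remainder Theorem a unique solution modulo 1947 exists.
Any solution of the first congruence is k = 16 + 59t; substituting into the second, 59t ≡ 26 − 16 ≡ 10 (mod 33).
59 ≡ 26 (mod 33), so this reads 26t ≡ 10 (mod 33). Note 26·14 = 364 ≡ 1 (mod 33) (as 364 − 1 = 11·33), so 26⁻¹ ≡ 14.
Therefore t ≡ 14·10 = 140 ≡ 8 (mod 33).
With t = 8: k = 16 + 59·8 = 488.
Check: 488 mod 59 = 16, 488 mod 33 = 26. ✓

k = 488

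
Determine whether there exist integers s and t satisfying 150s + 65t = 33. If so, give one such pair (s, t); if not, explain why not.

Any value of 150s + 65t is a multiple of gcd(150, 65) = 5.
However 33 leaves remainder 3 on division by 5.
So the equation is unsolvable over ℤ.

There are no such integers.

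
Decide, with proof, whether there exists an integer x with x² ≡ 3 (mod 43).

No, no such integer exists.

Apply Euler's criterion with the prime 43: 3 is a quadratic residue iff 3^21 ≡ 1 (mod 43), and a non-residue iff it is ≡ −1.
Squaring successively (mod 43): 3^2 = 9 ≡ 9; 3^4 ≡ 9² = 81 ≡ 38; 3^8 ≡ 38² = 1444 ≡ 25; 3^16 ≡ 25² = 625 ≡ 23.
Since 21 = 16 + 4 + 1, 3^21 ≡ 23 · 38 · 3; multiplying out mod 43: 23·38 = 874 ≡ 14, then 14·3 = 42 ≡ 42. Thus 3^21 ≡ 42 ≡ −1 (mod 43).
By Euler's criterion 3 is a quadratic non-residue mod 43: no x satisfies x² ≡ 3 (mod 43).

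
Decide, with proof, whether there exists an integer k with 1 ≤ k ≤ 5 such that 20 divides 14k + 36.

No, no such integer k in that range exists.

The values of 14k + 36 for k = 1, 2, …, 5 are 50, 64, 78, 92, 106; reduced mod 20 these are 10, 4, 18, 12, 6.
None is 0, so 20 never divides 14k + 36 on this range.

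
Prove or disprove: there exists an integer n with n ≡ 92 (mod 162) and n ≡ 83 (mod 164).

Reduce both congruences modulo 2, which divides 162 and 164: they say n ≡ 92 (mod 2) and n ≡ 83 (mod 2).
These are incompatible: 92 − 83 = 9 is not divisible by 2.
Hence the system has no solution.

There is no such integer.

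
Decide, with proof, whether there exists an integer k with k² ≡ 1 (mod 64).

Take k = 33. Then 33² = 1089 = 17·64 + 1, so 33² ≡ 1 (mod 64).

k = 33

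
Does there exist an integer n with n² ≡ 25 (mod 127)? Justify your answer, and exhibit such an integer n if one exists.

n = 122

n = 122 works: 122² = 14884, and 14884 − 25 = 14859 = 117·127.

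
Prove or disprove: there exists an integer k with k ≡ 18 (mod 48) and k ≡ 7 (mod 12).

No such integer exists.

gcd(48, 12) = 12. If k ≡ 18 (mod 48) and k ≡ 7 (mod 12), then k ≡ 18 (mod 12) and k ≡ 7 (mod 12).
But 18 mod 12 = 6 while 7 mod 12 = 7, a contradiction.
So no integer satisfies both congruences.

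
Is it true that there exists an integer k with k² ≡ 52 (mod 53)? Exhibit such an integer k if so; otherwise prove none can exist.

k = 30

k = 30 works: 30² = 900, and 900 − 52 = 848 = 16·53.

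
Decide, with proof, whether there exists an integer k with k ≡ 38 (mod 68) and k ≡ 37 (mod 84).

There is no such integer.

Reduce both congruences modulo 4, which divides 68 and 84: they say k ≡ 38 (mod 4) and k ≡ 37 (mod 4).
But 38 mod 4 = 2 while 37 mod 4 = 1, a contradiction.
So no integer satisfies both congruences.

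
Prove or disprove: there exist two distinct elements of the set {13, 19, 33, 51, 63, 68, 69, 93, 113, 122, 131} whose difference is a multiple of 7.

Yes: 13 and 69.

Reduce each element mod 7: 13↦6, 19↦5, 33↦5, 51↦2, 63↦0, 68↦5, 69↦6, 93↦2, 113↦1, 122↦3, 131↦5. The residue 6 repeats (at 13 and 69), and 69 − 13 = 56 = 8·7.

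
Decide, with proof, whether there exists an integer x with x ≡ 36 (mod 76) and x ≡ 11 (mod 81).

The moduli 76 and 81 are coprime, so by the Chinese Remainder Theorem a unique solution modulo 6156 exists.
Write x = 36 + 76t and require 36 + 76t ≡ 11 (mod 81), i.e. 76t ≡ 56 (mod 81).
To invert 76 modulo 81: 81 = 1·76 + 5, 76 = 15·5 + 1, 5 = 5·1 + 0, and unwinding, 1 = 76 − 15·5 = 76 − 15·(81 − 1·76) = −15·81 + 16·76. Thus 76⁻¹ ≡ 16 (mod 81).
Multiplying by 16: t ≡ 16·56 = 896 ≡ 5 (mod 81).
With t = 5: x = 36 + 76·5 = 416.
Check: 416 mod 76 = 36, 416 mod 81 = 11. ✓

x = 416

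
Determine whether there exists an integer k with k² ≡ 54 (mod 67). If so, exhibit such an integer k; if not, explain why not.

Take k = 11. Then 11² = 121 = 1·67 + 54, so 11² ≡ 54 (mod 67).

k = 11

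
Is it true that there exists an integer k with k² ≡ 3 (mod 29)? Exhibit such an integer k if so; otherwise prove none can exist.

No such integer exists.

Apply Euler's criterion with the prime 29: 3 is a quadratic residue iff 3^14 ≡ 1 (mod 29), and a non-residue iff it is ≡ −1.
Squaring successively (mod 29): 3^2 = 9 ≡ 9; 3^4 ≡ 9² = 81 ≡ 23; 3^8 ≡ 23² = 529 ≡ 7.
Since 14 = 8 + 4 + 2, 3^14 ≡ 7 · 23 · 9; multiplying out mod 29: 7·23 = 161 ≡ 16, then 16·9 = 144 ≡ 28. Thus 3^14 ≡ 28 ≡ −1 (mod 29).
The value −1 means 3 is a non-residue modulo 29, so k² ≡ 3 (mod 29) is impossible.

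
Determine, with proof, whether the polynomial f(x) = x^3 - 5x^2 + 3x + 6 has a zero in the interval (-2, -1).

f(-2) = -28 and f(-1) = -3, both negative, so a sign-change argument is unavailable; we show f keeps this sign on the whole interval.
Shift to the endpoint -1: with x = -1 − u (0 < u < 1), one computes f(-1 − u) = -u^3 - 8u^2 - 16u - 3.
The nonzero coefficients here are all negative, so for u > 0 every term is negative (or zero), and the constant term -3 is strictly negative.
Therefore f(x) < 0 throughout (-2, -1), and f has no zero there.

f has no root in that interval.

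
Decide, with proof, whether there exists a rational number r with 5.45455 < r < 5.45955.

r = 131/24

Multiplying by 24: 24·5.45455 = 130.90920 and 24·5.45955 = 131.02920, so the integer 131 lies strictly between them.
So r = 131/24 works: it is a ratio of integers, and dividing 24·5.45455 < 131 < 24·5.45955 through by 24 gives 5.45455 < 131/24 < 5.45955.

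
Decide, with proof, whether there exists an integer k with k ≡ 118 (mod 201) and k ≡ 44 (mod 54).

gcd(201, 54) = 3. If k ≡ 118 (mod 201) and k ≡ 44 (mod 54), then k ≡ 118 (mod 3) and k ≡ 44 (mod 3).
However 118 ≡ 1 and 44 ≡ 2 (mod 3), and 1 ≠ 2.
Therefore no such k exists.

No such integer exists.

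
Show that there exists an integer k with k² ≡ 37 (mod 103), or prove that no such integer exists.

There is no such integer.

Apply Euler's criterion with the prime 103: 37 is a quadratic residue iff 37^51 ≡ 1 (mod 103), and a non-residue iff it is ≡ −1.
Repeated squaring mod 103: 37^2 = 1369 ≡ 30; 37^4 ≡ 30² = 900 ≡ 76; 37^8 ≡ 76² = 5776 ≡ 8; 37^16 ≡ 8² = 64 ≡ 64; 37^32 ≡ 64² = 4096 ≡ 79.
Since 51 = 32 + 16 + 2 + 1, 37^51 ≡ 79 · 64 · 30 · 37; multiplying out mod 103: 79·64 = 5056 ≡ 9, then 9·30 = 270 ≡ 64, then 64·37 = 2368 ≡ 102. Thus 37^51 ≡ 102 ≡ −1 (mod 103).
By Euler's criterion 37 is a quadratic non-residue mod 103: no k satisfies k² ≡ 37 (mod 103).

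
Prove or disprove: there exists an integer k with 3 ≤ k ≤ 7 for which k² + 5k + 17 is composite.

The values for k = 3, 4, …, 7 are 41, 53, 67, 83, 101, and each of these is prime.
So no value in the range makes the expression composite.

No, no such integer k in that range exists.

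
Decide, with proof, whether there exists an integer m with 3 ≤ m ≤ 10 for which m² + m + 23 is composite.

m = 6

At m = 6: 6² + 6 + 23 = 65 = 5·13, which is composite.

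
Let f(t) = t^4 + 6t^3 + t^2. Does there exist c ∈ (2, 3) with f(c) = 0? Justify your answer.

No such root exists.

f(2) = 68 and f(3) = 252, both positive, so a sign-change argument is unavailable; we show f keeps this sign on the whole interval.
Shift to the endpoint 2: with t = 2 + u (0 < u < 1), one computes f(2 + u) = u^4 + 14u^3 + 61u^2 + 108u + 68.
All 5 nonzero coefficients of this polynomial in u are positive; hence for u > 0 the value is a sum of positive terms (the constant 68 among them).
So f is strictly positive on (2, 3); no root exists in the interval.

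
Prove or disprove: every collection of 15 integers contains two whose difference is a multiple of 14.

Partition the integers by their residue mod 14; there are 14 classes.
With 15 integers and only 14 classes, the pigeonhole principle forces two of them, say a and b, into the same class.
Their difference a − b is then a multiple of 14.

Yes.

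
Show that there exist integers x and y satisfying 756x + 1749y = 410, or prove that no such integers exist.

No, no such integers exist.

Any value of 756x + 1749y is a multiple of gcd(756, 1749) = 3.
But 410 = 3·136 + 2, so 3 ∤ 410.
So the equation is unsolvable over ℤ.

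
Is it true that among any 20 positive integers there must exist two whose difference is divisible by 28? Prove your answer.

Take the 20 consecutive integers 131, 132, …, 150: their residues mod 28 are all distinct because 20 ≤ 28.
The differences between them range over 1, …, 19, none of which is divisible by 28.

No; for instance {131, 132, 133, 134, 135, 136, 137, 138, 139, 140, 141, 142, 143, 144, 145, 146, 147, 148, 149, 150} is a counterexample.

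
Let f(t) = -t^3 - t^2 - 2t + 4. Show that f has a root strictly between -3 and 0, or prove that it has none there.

Evaluate at the endpoints: f(-3) = 28, f(0) = 4 — same sign (positive).
f'(t) = -3t^2 - 2t - 2 has discriminant (-2)² − 4·(-3)·(-2) = -20 < 0, so f' has no real roots and is negative for every real t.
So f is strictly decreasing; between -3 and 0 its values lie between f(-3) = 28 and f(0) = 4, all positive. Therefore f has no root in (-3, 0).

No such root exists.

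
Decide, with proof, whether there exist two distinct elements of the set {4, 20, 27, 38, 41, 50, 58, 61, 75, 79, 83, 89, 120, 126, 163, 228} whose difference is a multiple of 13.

The pair (20, 163) works.

Both 20 and 163 leave remainder 7 on division by 13; their difference 143 = 11·13 is a multiple of 13.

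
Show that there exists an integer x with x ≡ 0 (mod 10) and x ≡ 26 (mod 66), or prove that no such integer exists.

gcd(10, 66) = 2. A simultaneous solution exists iff 0 ≡ 26 (mod 2); here 0 mod 2 = 0 = 26 mod 2, so it does.
Write x = 0 + 10t. Then 10t ≡ 26 − 0 ≡ 26 (mod 66); dividing through by 2 gives 5t ≡ 13 (mod 33).
Note 5·20 = 100 ≡ 1 (mod 33) (as 100 − 1 = 3·33), so 5⁻¹ ≡ 20.
Multiplying by 20: t ≡ 20·13 = 260 ≡ 29 (mod 33).
Then x = 0 + 10·29 = 290.
Check: 290 mod 10 = 0, 290 mod 66 = 26. ✓

x = 290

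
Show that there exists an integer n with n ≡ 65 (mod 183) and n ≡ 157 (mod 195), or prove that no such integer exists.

gcd(183, 195) = 3. If n ≡ 65 (mod 183) and n ≡ 157 (mod 195), then n ≡ 65 (mod 3) and n ≡ 157 (mod 3).
But 65 mod 3 = 2 while 157 mod 3 = 1, a contradiction.
So no integer satisfies both congruences.

No such integer exists.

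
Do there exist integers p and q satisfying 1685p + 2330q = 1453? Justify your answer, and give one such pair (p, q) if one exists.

Both 1685 and 2330 are divisible by gcd(1685, 2330) = 5, hence so is any combination 1685p + 2330q.
But 1453 is not a multiple of 5 (it leaves remainder 3).
Hence no integers p, q satisfy the equation.

No, no such integers exist.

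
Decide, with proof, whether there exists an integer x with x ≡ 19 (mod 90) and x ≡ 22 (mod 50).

There is no such integer.

Reduce both congruences modulo 10, which divides 90 and 50: they say x ≡ 19 (mod 10) and x ≡ 22 (mod 10).
These are incompatible: 19 − 22 = -3 is not divisible by 10.
Therefore no such x exists.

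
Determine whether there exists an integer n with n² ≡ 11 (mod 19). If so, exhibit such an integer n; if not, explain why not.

n = 7

n = 7 works: 7² = 49, and 49 − 11 = 38 = 2·19.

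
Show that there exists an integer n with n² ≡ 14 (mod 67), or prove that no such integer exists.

n = 9

n = 9 works: 9² = 81, and 81 − 14 = 67 = 1·67.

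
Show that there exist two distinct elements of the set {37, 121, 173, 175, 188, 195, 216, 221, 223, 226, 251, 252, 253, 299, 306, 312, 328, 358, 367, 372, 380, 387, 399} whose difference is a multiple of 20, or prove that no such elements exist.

The pair (121, 221) works.

121 mod 20 = 1 and 221 mod 20 = 1, so 221 − 121 = 100 = 5·20.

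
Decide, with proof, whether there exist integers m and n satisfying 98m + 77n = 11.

There are no such integers.

Both 98 and 77 are divisible by gcd(98, 77) = 7, hence so is any combination 98m + 77n.
However 11 leaves remainder 4 on division by 7.
So the equation is unsolvable over ℤ.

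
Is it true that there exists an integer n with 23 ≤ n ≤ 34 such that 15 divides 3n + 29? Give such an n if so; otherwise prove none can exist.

There is no such integer n in that range.

At n = 23, 3·23 + 29 = 98 ≡ 8 (mod 15), and each step in n adds 3, giving residues 8, 11, 14, 2, 5, 8, 11, 14, 2, 5, 8, 11 for n = 23, 24, …, 34.
None is 0, so 15 never divides 3n + 29 on this range.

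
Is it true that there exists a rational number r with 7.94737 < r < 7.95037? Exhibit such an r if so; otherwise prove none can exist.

Look for a denominator N such that an integer falls strictly between N·7.94737 and N·7.95037. N = 20 works: 20·7.94737 = 158.94740 < 159 < 159.00740 = 20·7.95037.
Hence 159/20 is a rational number with 7.94737 < 159/20 < 7.95037.

r = 159/20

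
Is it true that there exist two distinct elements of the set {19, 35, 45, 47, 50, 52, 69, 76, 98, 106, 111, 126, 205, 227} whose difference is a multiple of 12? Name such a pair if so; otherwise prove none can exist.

35 mod 12 = 11 and 47 mod 12 = 11, so 47 − 35 = 12 = 1·12.

Yes: 35 and 47.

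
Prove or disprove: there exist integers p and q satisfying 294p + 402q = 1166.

There are no such integers.

Both 294 and 402 are divisible by gcd(294, 402) = 6, hence so is any combination 294p + 402q.
But 1166 = 6·194 + 2, so 6 ∤ 1166.
Hence no integers p, q satisfy the equation.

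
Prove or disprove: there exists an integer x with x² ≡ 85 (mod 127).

No such integer exists.

127 is prime, so by Euler's criterion 85 is a square mod 127 iff 85^((127−1)/2) = 85^63 ≡ 1 (mod 127).
Repeated squaring mod 127: 85^2 = 7225 ≡ 113; 85^4 ≡ 113² = 12769 ≡ 69; 85^8 ≡ 69² = 4761 ≡ 62; 85^16 ≡ 62² = 3844 ≡ 34; 85^32 ≡ 34² = 1156 ≡ 13.
Since 63 = 32 + 16 + 8 + 4 + 2 + 1, 85^63 ≡ 13 · 34 · 62 · 69 · 113 · 85; multiplying out mod 127: 13·34 = 442 ≡ 61, then 61·62 = 3782 ≡ 99, then 99·69 = 6831 ≡ 100, then 100·113 = 11300 ≡ 124, then 124·85 = 10540 ≡ 126. Thus 85^63 ≡ 126 ≡ −1 (mod 127).
The value −1 means 85 is a non-residue modulo 127, so x² ≡ 85 (mod 127) is impossible.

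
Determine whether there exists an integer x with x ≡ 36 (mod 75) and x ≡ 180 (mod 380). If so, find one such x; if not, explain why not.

No such integer exists.

gcd(75, 380) = 5. If x ≡ 36 (mod 75) and x ≡ 180 (mod 380), then x ≡ 36 (mod 5) and x ≡ 180 (mod 5).
However 36 ≡ 1 and 180 ≡ 0 (mod 5), and 1 ≠ 0.
Therefore no such x exists.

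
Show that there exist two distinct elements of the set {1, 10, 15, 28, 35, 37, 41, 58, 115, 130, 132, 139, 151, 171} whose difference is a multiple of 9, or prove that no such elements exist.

1 and 10 are such a pair.

Both 1 and 10 leave remainder 1 on division by 9; their difference 9 = 1·9 is a multiple of 9.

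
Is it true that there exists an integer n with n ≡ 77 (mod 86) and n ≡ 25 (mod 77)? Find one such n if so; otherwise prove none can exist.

gcd(86, 77) = 1, so the Chinese Remainder Theorem guarantees exactly one residue class mod 6622 satisfying both.
Write n = 77 + 86t and require 77 + 86t ≡ 25 (mod 77), i.e. 86t ≡ 25 (mod 77).
86 ≡ 9 (mod 77), so this reads 9t ≡ 25 (mod 77). To invert 9 modulo 77: 77 = 8·9 + 5, 9 = 1·5 + 4, 5 = 1·4 + 1, 4 = 4·1 + 0, and unwinding, 1 = 5 − 1·4 = 5 − (9 − 1·5) = −9 + 2·5 = −9 + 2·(77 − 8·9) = 2·77 − 17·9. Thus 9⁻¹ ≡ -17 ≡ 60 (mod 77).
Therefore t ≡ 60·25 = 1500 ≡ 37 (mod 77).
With t = 37: n = 77 + 86·37 = 3259.
Indeed 3259 ≡ 77 (mod 86) and 3259 ≡ 25 (mod 77).

n = 3259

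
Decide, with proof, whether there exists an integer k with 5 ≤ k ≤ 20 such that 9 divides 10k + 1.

k = 8

For k = 5, 6, 7 the values 51, 61, 71 are not multiples of 9. Try k = 8: 10·8 + 1 = 81 = 9·9, which is divisible by 9.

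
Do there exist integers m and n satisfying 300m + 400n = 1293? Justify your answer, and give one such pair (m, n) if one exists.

There are no such integers.

Any value of 300m + 400n is a multiple of gcd(300, 400) = 100.
However 1293 leaves remainder 93 on division by 100.
Therefore 300m + 400n = 1293 has no solution in integers.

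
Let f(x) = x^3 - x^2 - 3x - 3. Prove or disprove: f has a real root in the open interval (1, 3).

f(1) = -6 and f(3) = 6, which have opposite signs.
f is continuous everywhere (it is a polynomial), in particular on [1, 3].
By the Intermediate Value Theorem, f takes the value 0 somewhere in the open interval.

Yes, f has a root in the interval.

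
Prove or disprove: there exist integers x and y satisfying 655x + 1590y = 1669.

No such integers exist.

gcd(655, 1590) = 5, so every integer of the form 655x + 1590y is a multiple of 5.
But 1669 is not a multiple of 5 (it leaves remainder 4).
Therefore 655x + 1590y = 1669 has no solution in integers.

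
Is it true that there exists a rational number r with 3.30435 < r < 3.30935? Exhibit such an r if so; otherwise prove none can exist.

Look for a denominator N such that an integer falls strictly between N·3.30435 and N·3.30935. N = 13 works: 13·3.30435 = 42.95655 < 43 < 43.02155 = 13·3.30935.
So r = 43/13 works: it is a ratio of integers, and dividing 13·3.30435 < 43 < 13·3.30935 through by 13 gives 3.30435 < 43/13 < 3.30935.

r = 43/13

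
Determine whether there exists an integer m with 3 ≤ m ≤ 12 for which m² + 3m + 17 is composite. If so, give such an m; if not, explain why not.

At m = 7: 7² + 3·7 + 17 = 87 = 3·29, which is composite.

m = 7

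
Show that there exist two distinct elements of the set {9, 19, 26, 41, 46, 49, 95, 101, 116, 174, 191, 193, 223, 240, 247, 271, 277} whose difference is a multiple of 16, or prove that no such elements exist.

9 and 41 are such a pair.

Both 9 and 41 leave remainder 9 on division by 16; their difference 32 = 2·16 is a multiple of 16.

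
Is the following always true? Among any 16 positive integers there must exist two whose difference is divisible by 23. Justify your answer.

Try 16 consecutive integers, 54, 55, …, 69. Their remainders mod 23 are 8, 9, 10, 11, 12, 13, 14, 15, 16, 17, 18, 19, 20, 21, 22, 0 — pairwise different, as any 16 ≤ 23 consecutive integers have distinct residues.
The differences between them range over 1, …, 15, none of which is divisible by 23.

No, the set {54, 55, 56, 57, 58, 59, 60, 61, 62, 63, 64, 65, 66, 67, 68, 69} is a counterexample.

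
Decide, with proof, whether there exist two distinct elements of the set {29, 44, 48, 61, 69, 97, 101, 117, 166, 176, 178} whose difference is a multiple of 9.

The pair (29, 101) works.

Both 29 and 101 leave remainder 2 on division by 9; their difference 72 = 8·9 is a multiple of 9.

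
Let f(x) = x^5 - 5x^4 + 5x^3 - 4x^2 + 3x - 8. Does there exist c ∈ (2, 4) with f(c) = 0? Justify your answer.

Such a root exists.

f(2) = -26 and f(4) = 4, which have opposite signs.
Since f is a polynomial it is continuous on [2, 4].
So by the Intermediate Value Theorem there is a c strictly between 2 and 4 with f(c) = 0.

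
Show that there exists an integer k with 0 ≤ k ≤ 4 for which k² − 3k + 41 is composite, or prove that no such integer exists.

k = 4

At k = 4: 4² − 3·4 + 41 = 45 = 3·15, which is composite.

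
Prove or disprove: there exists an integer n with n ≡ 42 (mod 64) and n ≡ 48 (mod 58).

n = 106

The moduli are not coprime: gcd(64, 58) = 2. Compatibility requires 2 ∣ (48 − 42) = 6, which holds, so solutions exist.
List candidates n ≡ 42 (mod 64): 42, 106. Modulo 58 these are 42, 48; 106 gives 48 as required.
Indeed 106 ≡ 42 (mod 64) and 106 ≡ 48 (mod 58).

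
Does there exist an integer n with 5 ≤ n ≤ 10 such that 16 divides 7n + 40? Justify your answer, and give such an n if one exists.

For n = 5, 6, 7 the values 75, 82, 89 are not multiples of 16. n = 8 works, since 7·8 + 40 = 96 = 6·16.

n = 8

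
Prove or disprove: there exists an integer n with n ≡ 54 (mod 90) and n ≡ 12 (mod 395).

Reduce both congruences modulo 5, which divides 90 and 395: they say n ≡ 54 (mod 5) and n ≡ 12 (mod 5).
However 54 ≡ 4 and 12 ≡ 2 (mod 5), and 4 ≠ 2.
Therefore no such n exists.

There is no such integer.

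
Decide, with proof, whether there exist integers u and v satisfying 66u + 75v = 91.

No, no such integers exist.

Any value of 66u + 75v is a multiple of gcd(66, 75) = 3.
But 91 is not a multiple of 3 (it leaves remainder 1).
So the equation is unsolvable over ℤ.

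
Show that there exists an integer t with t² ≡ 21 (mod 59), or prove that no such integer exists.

t = 27

t = 27 works: 27² = 729, and 729 − 21 = 708 = 12·59.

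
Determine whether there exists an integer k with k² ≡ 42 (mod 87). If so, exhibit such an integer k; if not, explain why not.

k = 48 works: 48² = 2304, and 2304 − 42 = 2262 = 26·87.

k = 48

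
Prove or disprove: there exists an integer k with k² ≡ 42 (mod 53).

k = 28

Take k = 28. Then 28² = 784 = 14·53 + 42, so 28² ≡ 42 (mod 53).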